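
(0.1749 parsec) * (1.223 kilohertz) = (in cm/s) 6.6e+20. Check: 1 parsec = 3.0856776e+16 m, so 0.1749 parsec = 0.1749 * 3.0856776e+16 = 5.3968501e+15 m. 1 kilohertz = 1000 Hz, so 1.223 kilohertz = 1.223 * 1000 = 1223 Hz. Combine: 5.3968501e+15 m * 1223 Hz = 6.6003477e+18 m/s. 1 cm/s = 0.01 m/s, so 6.6003477e+18 m/s = 6.6003477e+18 / 0.01 = 6.6003477e+20 cm/s ≈ 6.6e+20 cm/s (4 s.f.).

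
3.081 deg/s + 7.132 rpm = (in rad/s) 1 deg/s = 0.017453293 rad/s, so 3.081 deg/s = 3.081 * 0.017453293 = 0.053773594 rad/s. 1 rpm = 0.10471976 rad/s, so 7.132 rpm = 7.132 * 0.10471976 = 0.74686129 rad/s. Sum: 0.053773594 + 0.74686129 = 0.80063489 rad/s. Result: 0.80063489 rad/s ≈ 0.8006 rad/s (4 s.f.). Final answer: 0.8006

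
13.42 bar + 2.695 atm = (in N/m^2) 1 bar = 100000 Pa, so 13.42 bar = 13.42 * 100000 = 1342000 Pa. 1 atm = 101325 Pa, so 2.695 atm = 2.695 * 101325 = 273070.88 Pa. Sum: 1342000 + 273070.88 = 1615070.9 Pa. 1615070.9 Pa = 1615070.9 N/m^2 ≈ 1.615e+06 N/m^2 (4 s.f.). Final answer: 1.615e+06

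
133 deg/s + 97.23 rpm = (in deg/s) 1 deg/s = 0.017453293 rad/s, so 133 deg/s = 133 * 0.017453293 = 2.3212879 rad/s. 1 rpm = 0.10471976 rad/s, so 97.23 rpm = 97.23 * 0.10471976 = 10.181902 rad/s. Sum: 2.3212879 + 10.181902 = 12.50319 rad/s. 1 deg/s = 0.017453293 rad/s, so 12.50319 rad/s = 12.50319 / 0.017453293 = 716.38 deg/s ≈ 716.4 deg/s (4 s.f.). Final answer: 716.4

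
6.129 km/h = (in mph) 1 km/h = 0.27777778 m/s, so 6.129 km/h = 6.129 * 0.27777778 = 1.7025 m/s. 1 mph = 0.44704 m/s, so 1.7025 m/s = 1.7025 / 0.44704 = 3.808384 mph ≈ 3.808 mph (4 s.f.). Final answer: 3.808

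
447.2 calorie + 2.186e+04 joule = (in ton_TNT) 1 calorie = 4.184 J, so 447.2 calorie = 447.2 * 4.184 = 1871.0848 J. 2.186e+04 joule = 21860 J. Sum: 1871.0848 + 21860 = 23731.085 J. 1 ton_TNT = 4.184e+09 J, so 23731.085 J = 23731.085 / 4.184e+09 = 5.6718654e-06 ton_TNT ≈ 5.672e-06 ton_TNT (4 s.f.). Final answer: 5.672e-06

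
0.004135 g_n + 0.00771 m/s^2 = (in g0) 0.004921. Check: 1 g_n = 9.80665 m/s^2, so 0.004135 g_n = 0.004135 * 9.80665 = 0.040550498 m/s^2. 0.00771 m/s^2 is already in m/s^2. Sum: 0.040550498 + 0.00771 = 0.048260498 m/s^2. 1 g0 = 9.80665 m/s^2, so 0.048260498 m/s^2 = 0.048260498 / 9.80665 = 0.0049212012 g0 ≈ 0.004921 g0 (4 s.f.).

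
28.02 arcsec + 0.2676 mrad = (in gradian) 0.02568. Check: 1 arcsec = 4.8481368e-06 rad, so 28.02 arcsec = 28.02 * 4.8481368e-06 = 0.00013584479 rad. 1 mrad = 0.001 rad, so 0.2676 mrad = 0.2676 * 0.001 = 0.0002676 rad. Sum: 0.00013584479 + 0.0002676 = 0.00040344479 rad. 1 gradian = 0.015707963 rad, so 0.00040344479 rad = 0.00040344479 / 0.015707963 = 0.025684093 gradian ≈ 0.02568 gradian (4 s.f.).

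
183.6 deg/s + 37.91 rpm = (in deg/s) 1 deg/s = 0.017453293 rad/s, so 183.6 deg/s = 183.6 * 0.017453293 = 3.2044245 rad/s. 1 rpm = 0.10471976 rad/s, so 37.91 rpm = 37.91 * 0.10471976 = 3.9699259 rad/s. Sum: 3.2044245 + 3.9699259 = 7.1743504 rad/s. 1 deg/s = 0.017453293 rad/s, so 7.1743504 rad/s = 7.1743504 / 0.017453293 = 411.06 deg/s ≈ 411.1 deg/s (4 s.f.). Final answer: 411.1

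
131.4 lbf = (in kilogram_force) 1 lbf = 4.4482216 N, so 131.4 lbf = 131.4 * 4.4482216 = 584.49632 N. 1 kilogram_force = 9.80665 N, so 584.49632 N = 584.49632 / 9.80665 = 59.602037 kilogram_force ≈ 59.6 kilogram_force (4 s.f.). Final answer: 59.6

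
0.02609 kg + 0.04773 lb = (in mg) 4.774e+04. Check: 0.02609 kg is already in kg. 1 lb = 0.45359237 kg, so 0.04773 lb = 0.04773 * 0.45359237 = 0.021649964 kg. Sum: 0.02609 + 0.021649964 = 0.047739964 kg. 1 mg = 1e-06 kg, so 0.047739964 kg = 0.047739964 / 1e-06 = 47739.964 mg ≈ 4.774e+04 mg (4 s.f.).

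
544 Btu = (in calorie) 1 Btu = 1055.0559 J, so 544 Btu = 544 * 1055.0559 = 573950.38 J. 1 calorie = 4.184 J, so 573950.38 J = 573950.38 / 4.184 = 137177.43 calorie ≈ 1.372e+05 calorie (4 s.f.). Final answer: 1.372e+05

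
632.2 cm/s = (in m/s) 6.322. Check: 1 cm/s = 0.01 m/s, so 632.2 cm/s = 632.2 * 0.01 = 6.322 m/s. Result: 6.322 m/s.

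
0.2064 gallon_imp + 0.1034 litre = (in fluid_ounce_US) 35.22. Check: 1 gallon_imp = 0.00454609 m^3, so 0.2064 gallon_imp = 0.2064 * 0.00454609 = 0.00093831298 m^3. 1 litre = 0.001 m^3, so 0.1034 litre = 0.1034 * 0.001 = 0.0001034 m^3. Sum: 0.00093831298 + 0.0001034 = 0.001041713 m^3. 1 fluid_ounce_US = 2.957353e-05 m^3, so 0.001041713 m^3 = 0.001041713 / 2.957353e-05 = 35.224506 fluid_ounce_US ≈ 35.22 fluid_ounce_US (4 s.f.).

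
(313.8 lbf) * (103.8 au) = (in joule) 2.168e+16. Check: 1 lbf = 4.4482216 N, so 313.8 lbf = 313.8 * 4.4482216 = 1395.8519 N. 1 au = 1.4959787e+11 m, so 103.8 au = 103.8 * 1.4959787e+11 = 1.5528259e+13 m. Combine: 1395.8519 N * 1.5528259e+13 m = 2.167515e+16 J. 2.167515e+16 J = 2.167515e+16 joule ≈ 2.168e+16 joule (4 s.f.).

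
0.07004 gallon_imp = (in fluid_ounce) 10.77. Check: 1 gallon_imp = 0.00454609 m^3, so 0.07004 gallon_imp = 0.07004 * 0.00454609 = 0.00031840814 m^3. 1 fluid_ounce = 2.957353e-05 m^3, so 0.00031840814 m^3 = 0.00031840814 / 2.957353e-05 = 10.76666 fluid_ounce ≈ 10.77 fluid_ounce (4 s.f.).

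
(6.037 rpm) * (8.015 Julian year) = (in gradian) 1.018e+10. Check: 1 rpm = 0.10471976 rad/s, so 6.037 rpm = 6.037 * 0.10471976 = 0.63219316 rad/s. 1 Julian year = 31557600 s, so 8.015 Julian year = 8.015 * 31557600 = 2.5293416e+08 s. Combine: 0.63219316 rad/s * 2.5293416e+08 s = 1.5990325e+08 rad. 1 gradian = 0.015707963 rad, so 1.5990325e+08 rad = 1.5990325e+08 / 0.015707963 = 1.0179757e+10 gradian ≈ 1.018e+10 gradian (4 s.f.).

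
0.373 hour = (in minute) 22.38. Check: 1 hour = 3600 s, so 0.373 hour = 0.373 * 3600 = 1342.8 s. 1 minute = 60 s, so 1342.8 s = 1342.8 / 60 = 22.38 minute.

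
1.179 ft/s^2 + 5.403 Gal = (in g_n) 1 ft/s^2 = 0.3048 m/s^2, so 1.179 ft/s^2 = 1.179 * 0.3048 = 0.3593592 m/s^2. 1 Gal = 0.01 m/s^2, so 5.403 Gal = 5.403 * 0.01 = 0.05403 m/s^2. Sum: 0.3593592 + 0.05403 = 0.4133892 m/s^2. 1 g_n = 9.80665 m/s^2, so 0.4133892 m/s^2 = 0.4133892 / 9.80665 = 0.042153967 g_n ≈ 0.04215 g_n (4 s.f.). Final answer: 0.04215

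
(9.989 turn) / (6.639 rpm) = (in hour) 1 turn = 6.2831853 rad, so 9.989 turn = 9.989 * 6.2831853 = 62.762738 rad. 1 rpm = 0.10471976 rad/s, so 6.639 rpm = 6.639 * 0.10471976 = 0.69523445 rad/s. Combine: 62.762738 rad / 0.69523445 rad/s = 90.275644 s. 1 hour = 3600 s, so 90.275644 s = 90.275644 / 3600 = 0.025076568 hour ≈ 0.02508 hour (4 s.f.). Final answer: 0.02508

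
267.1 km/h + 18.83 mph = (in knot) 1 km/h = 0.27777778 m/s, so 267.1 km/h = 267.1 * 0.27777778 = 74.194444 m/s. 1 mph = 0.44704 m/s, so 18.83 mph = 18.83 * 0.44704 = 8.4177632 m/s. Sum: 74.194444 + 8.4177632 = 82.612208 m/s. 1 knot = 0.51444444 m/s, so 82.612208 m/s = 82.612208 / 0.51444444 = 160.58528 knot ≈ 160.6 knot (4 s.f.). Final answer: 160.6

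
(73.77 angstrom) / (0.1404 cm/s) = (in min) 1 angstrom = 1e-10 m, so 73.77 angstrom = 73.77 * 1e-10 = 7.377e-09 m. 1 cm/s = 0.01 m/s, so 0.1404 cm/s = 0.1404 * 0.01 = 0.001404 m/s. Combine: 7.377e-09 m / 0.001404 m/s = 5.2542735e-06 s. 1 min = 60 s, so 5.2542735e-06 s = 5.2542735e-06 / 60 = 8.7571225e-08 min ≈ 8.757e-08 min (4 s.f.). Final answer: 8.757e-08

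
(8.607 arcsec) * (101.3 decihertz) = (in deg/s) 1 arcsec = 4.8481368e-06 rad, so 8.607 arcsec = 8.607 * 4.8481368e-06 = 4.1727914e-05 rad. 1 decihertz = 0.1 Hz, so 101.3 decihertz = 101.3 * 0.1 = 10.13 Hz. Combine: 4.1727914e-05 rad * 10.13 Hz = 0.00042270376 rad/s. 1 deg/s = 0.017453293 rad/s, so 0.00042270376 rad/s = 0.00042270376 / 0.017453293 = 0.024219142 deg/s ≈ 0.02422 deg/s (4 s.f.). Final answer: 0.02422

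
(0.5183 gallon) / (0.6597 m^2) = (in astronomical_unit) 1 gallon = 0.0037854118 m^3, so 0.5183 gallon = 0.5183 * 0.0037854118 = 0.0019619789 m^3. 0.6597 m^2 is already in m^2. Combine: 0.0019619789 m^3 / 0.6597 m^2 = 0.0029740472 m. 1 astronomical_unit = 1.4959787e+11 m, so 0.0029740472 m = 0.0029740472 / 1.4959787e+11 = 1.9880278e-14 astronomical_unit ≈ 1.988e-14 astronomical_unit (4 s.f.). Final answer: 1.988e-14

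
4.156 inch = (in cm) 1 inch = 0.0254 m, so 4.156 inch = 4.156 * 0.0254 = 0.1055624 m. 1 cm = 0.01 m, so 0.1055624 m = 0.1055624 / 0.01 = 10.55624 cm ≈ 10.56 cm (4 s.f.). Final answer: 10.56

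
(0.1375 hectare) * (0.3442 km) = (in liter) 4.733e+08. Check: 1 hectare = 10000 m^2, so 0.1375 hectare = 0.1375 * 10000 = 1375 m^2. 1 km = 1000 m, so 0.3442 km = 0.3442 * 1000 = 344.2 m. Combine: 1375 m^2 * 344.2 m = 473275 m^3. 1 liter = 0.001 m^3, so 473275 m^3 = 473275 / 0.001 = 4.73275e+08 liter ≈ 4.733e+08 liter (4 s.f.).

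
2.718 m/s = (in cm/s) 1 cm/s = 0.01 m/s, so 2.718 m/s = 2.718 / 0.01 = 271.8 cm/s. Final answer: 271.8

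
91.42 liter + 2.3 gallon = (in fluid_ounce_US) 1 liter = 0.001 m^3, so 91.42 liter = 91.42 * 0.001 = 0.09142 m^3. 1 gallon = 0.0037854118 m^3, so 2.3 gallon = 2.3 * 0.0037854118 = 0.0087064471 m^3. Sum: 0.09142 + 0.0087064471 = 0.10012645 m^3. 1 fluid_ounce_US = 2.957353e-05 m^3, so 0.10012645 m^3 = 0.10012645 / 2.957353e-05 = 3385.678 fluid_ounce_US ≈ 3386 fluid_ounce_US (4 s.f.). Final answer: 3386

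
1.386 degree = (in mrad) 1 degree = 0.017453293 rad, so 1.386 degree = 1.386 * 0.017453293 = 0.024190263 rad. 1 mrad = 0.001 rad, so 0.024190263 rad = 0.024190263 / 0.001 = 24.190263 mrad ≈ 24.19 mrad (4 s.f.). Final answer: 24.19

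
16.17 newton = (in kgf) 16.17 newton = 16.17 N. 1 kgf = 9.80665 N, so 16.17 N = 16.17 / 9.80665 = 1.6488811 kgf ≈ 1.649 kgf (4 s.f.). Final answer: 1.649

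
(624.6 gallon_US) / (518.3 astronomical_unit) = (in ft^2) 1 gallon_US = 0.0037854118 m^3, so 624.6 gallon_US = 624.6 * 0.0037854118 = 2.3643682 m^3. 1 astronomical_unit = 1.4959787e+11 m, so 518.3 astronomical_unit = 518.3 * 1.4959787e+11 = 7.7536576e+13 m. Combine: 2.3643682 m^3 / 7.7536576e+13 m = 3.0493585e-14 m^2. 1 ft^2 = 0.09290304 m^2, so 3.0493585e-14 m^2 = 3.0493585e-14 / 0.09290304 = 3.2823022e-13 ft^2 ≈ 3.282e-13 ft^2 (4 s.f.). Final answer: 3.282e-13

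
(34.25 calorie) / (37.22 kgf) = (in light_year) 1 calorie = 4.184 J, so 34.25 calorie = 34.25 * 4.184 = 143.302 J. 1 kgf = 9.80665 N, so 37.22 kgf = 37.22 * 9.80665 = 365.00351 N. Combine: 143.302 J / 365.00351 N = 0.39260444 m. 1 light_year = 9.4607305e+15 m, so 0.39260444 m = 0.39260444 / 9.4607305e+15 = 4.1498322e-17 light_year ≈ 4.15e-17 light_year (4 s.f.). Final answer: 4.15e-17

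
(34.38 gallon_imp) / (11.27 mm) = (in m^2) 1 gallon_imp = 0.00454609 m^3, so 34.38 gallon_imp = 34.38 * 0.00454609 = 0.15629457 m^3. 1 mm = 0.001 m, so 11.27 mm = 11.27 * 0.001 = 0.01127 m. Combine: 0.15629457 m^3 / 0.01127 m = 13.868196 m^2. Result: 13.868196 m^2 ≈ 13.87 m^2 (4 s.f.). Final answer: 13.87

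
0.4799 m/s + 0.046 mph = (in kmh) 0.4799 m/s is already in m/s. 1 mph = 0.44704 m/s, so 0.046 mph = 0.046 * 0.44704 = 0.02056384 m/s. Sum: 0.4799 + 0.02056384 = 0.50046384 m/s. 1 kmh = 0.27777778 m/s, so 0.50046384 m/s = 0.50046384 / 0.27777778 = 1.8016698 kmh ≈ 1.802 kmh (4 s.f.). Final answer: 1.802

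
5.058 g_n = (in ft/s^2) 162.7. Check: 1 g_n = 9.80665 m/s^2, so 5.058 g_n = 5.058 * 9.80665 = 49.602036 m/s^2. 1 ft/s^2 = 0.3048 m/s^2, so 49.602036 m/s^2 = 49.602036 / 0.3048 = 162.73634 ft/s^2 ≈ 162.7 ft/s^2 (4 s.f.).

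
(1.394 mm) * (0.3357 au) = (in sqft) 7.535e+08. Check: 1 mm = 0.001 m, so 1.394 mm = 1.394 * 0.001 = 0.001394 m. 1 au = 1.4959787e+11 m, so 0.3357 au = 0.3357 * 1.4959787e+11 = 5.0220005e+10 m. Combine: 0.001394 m * 5.0220005e+10 m = 70006687 m^2. 1 sqft = 0.09290304 m^2, so 70006687 m^2 = 70006687 / 0.09290304 = 7.5354571e+08 sqft ≈ 7.535e+08 sqft (4 s.f.).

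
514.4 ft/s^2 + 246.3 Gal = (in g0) 16.24. Check: 1 ft/s^2 = 0.3048 m/s^2, so 514.4 ft/s^2 = 514.4 * 0.3048 = 156.78912 m/s^2. 1 Gal = 0.01 m/s^2, so 246.3 Gal = 246.3 * 0.01 = 2.463 m/s^2. Sum: 156.78912 + 2.463 = 159.25212 m/s^2. 1 g0 = 9.80665 m/s^2, so 159.25212 m/s^2 = 159.25212 / 9.80665 = 16.239197 g0 ≈ 16.24 g0 (4 s.f.).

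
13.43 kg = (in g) 1.343e+04. Check: 1 g = 0.001 kg, so 13.43 kg = 13.43 / 0.001 = 13430 g ≈ 1.343e+04 g (4 s.f.).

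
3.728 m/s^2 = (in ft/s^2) 1 ft/s^2 = 0.3048 m/s^2, so 3.728 m/s^2 = 3.728 / 0.3048 = 12.230971 ft/s^2 ≈ 12.23 ft/s^2 (4 s.f.). Final answer: 12.23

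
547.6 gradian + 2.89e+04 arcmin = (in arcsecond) 3.508e+06. Check: 1 gradian = 0.015707963 rad, so 547.6 gradian = 547.6 * 0.015707963 = 8.6016807 rad. 1 arcmin = 0.00029088821 rad, so 2.89e+04 arcmin = 2.89e+04 * 0.00029088821 = 8.4066692 rad. Sum: 8.6016807 + 8.4066692 = 17.00835 rad. 1 arcsecond = 4.8481368e-06 rad, so 17.00835 rad = 17.00835 / 4.8481368e-06 = 3508224 arcsecond ≈ 3.508e+06 arcsecond (4 s.f.).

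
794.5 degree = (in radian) 1 degree = 0.017453293 rad, so 794.5 degree = 794.5 * 0.017453293 = 13.866641 rad. 13.866641 rad = 13.866641 radian ≈ 13.87 radian (4 s.f.). Final answer: 13.87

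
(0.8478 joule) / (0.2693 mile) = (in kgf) 0.8478 joule = 0.8478 J. 1 mile = 1609.344 m, so 0.2693 mile = 0.2693 * 1609.344 = 433.39634 m. Combine: 0.8478 J / 433.39634 m = 0.0019561771 N. 1 kgf = 9.80665 N, so 0.0019561771 N = 0.0019561771 / 9.80665 = 0.00019947455 kgf ≈ 0.0001995 kgf (4 s.f.). Final answer: 0.0001995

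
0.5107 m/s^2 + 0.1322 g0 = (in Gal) 0.5107 m/s^2 is already in m/s^2. 1 g0 = 9.80665 m/s^2, so 0.1322 g0 = 0.1322 * 9.80665 = 1.2964391 m/s^2. Sum: 0.5107 + 1.2964391 = 1.8071391 m/s^2. 1 Gal = 0.01 m/s^2, so 1.8071391 m/s^2 = 1.8071391 / 0.01 = 180.71391 Gal ≈ 180.7 Gal (4 s.f.). Final answer: 180.7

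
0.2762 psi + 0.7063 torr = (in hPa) 1 psi = 6894.7573 Pa, so 0.2762 psi = 0.2762 * 6894.7573 = 1904.332 Pa. 1 torr = 133.32237 Pa, so 0.7063 torr = 0.7063 * 133.32237 = 94.165589 Pa. Sum: 1904.332 + 94.165589 = 1998.4976 Pa. 1 hPa = 100 Pa, so 1998.4976 Pa = 1998.4976 / 100 = 19.984976 hPa ≈ 19.98 hPa (4 s.f.). Final answer: 19.98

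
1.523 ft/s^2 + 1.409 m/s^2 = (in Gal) 1 ft/s^2 = 0.3048 m/s^2, so 1.523 ft/s^2 = 1.523 * 0.3048 = 0.4642104 m/s^2. 1.409 m/s^2 is already in m/s^2. Sum: 0.4642104 + 1.409 = 1.8732104 m/s^2. 1 Gal = 0.01 m/s^2, so 1.8732104 m/s^2 = 1.8732104 / 0.01 = 187.32104 Gal ≈ 187.3 Gal (4 s.f.). Final answer: 187.3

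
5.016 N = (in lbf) 1 lbf = 4.4482216 N, so 5.016 N = 5.016 / 4.4482216 = 1.1276417 lbf ≈ 1.128 lbf (4 s.f.). Final answer: 1.128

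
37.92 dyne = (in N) 1 dyne = 1e-05 N, so 37.92 dyne = 37.92 * 1e-05 = 0.0003792 N. Result: 0.0003792 N. Final answer: 0.0003792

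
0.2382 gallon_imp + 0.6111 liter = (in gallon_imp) 1 gallon_imp = 0.00454609 m^3, so 0.2382 gallon_imp = 0.2382 * 0.00454609 = 0.0010828786 m^3. 1 liter = 0.001 m^3, so 0.6111 liter = 0.6111 * 0.001 = 0.0006111 m^3. Sum: 0.0010828786 + 0.0006111 = 0.0016939786 m^3. 1 gallon_imp = 0.00454609 m^3, so 0.0016939786 m^3 = 0.0016939786 / 0.00454609 = 0.37262321 gallon_imp ≈ 0.3726 gallon_imp (4 s.f.). Final answer: 0.3726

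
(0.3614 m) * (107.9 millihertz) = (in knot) 0.0758. Check: 0.3614 m is already in m. 1 millihertz = 0.001 Hz, so 107.9 millihertz = 107.9 * 0.001 = 0.1079 Hz. Combine: 0.3614 m * 0.1079 Hz = 0.03899506 m/s. 1 knot = 0.51444444 m/s, so 0.03899506 m/s = 0.03899506 / 0.51444444 = 0.075800333 knot ≈ 0.0758 knot (4 s.f.).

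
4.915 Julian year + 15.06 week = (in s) 1 Julian year = 31557600 s, so 4.915 Julian year = 4.915 * 31557600 = 1.551056e+08 s. 1 week = 604800 s, so 15.06 week = 15.06 * 604800 = 9108288 s. Sum: 1.551056e+08 + 9108288 = 1.6421389e+08 s. Result: 1.6421389e+08 s ≈ 1.642e+08 s (4 s.f.). Final answer: 1.642e+08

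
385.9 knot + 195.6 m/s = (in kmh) 1 knot = 0.51444444 m/s, so 385.9 knot = 385.9 * 0.51444444 = 198.52411 m/s. 195.6 m/s is already in m/s. Sum: 198.52411 + 195.6 = 394.12411 m/s. 1 kmh = 0.27777778 m/s, so 394.12411 m/s = 394.12411 / 0.27777778 = 1418.8468 kmh ≈ 1419 kmh (4 s.f.). Final answer: 1419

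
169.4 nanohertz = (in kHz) 1.694e-10. Check: 1 nanohertz = 1e-09 Hz, so 169.4 nanohertz = 169.4 * 1e-09 = 1.694e-07 Hz. 1 kHz = 1000 Hz, so 1.694e-07 Hz = 1.694e-07 / 1000 = 1.694e-10 kHz.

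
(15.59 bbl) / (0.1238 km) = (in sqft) 0.2155. Check: 1 bbl = 0.15898729 m^3, so 15.59 bbl = 15.59 * 0.15898729 = 2.4786119 m^3. 1 km = 1000 m, so 0.1238 km = 0.1238 * 1000 = 123.8 m. Combine: 2.4786119 m^3 / 123.8 m = 0.020021098 m^2. 1 sqft = 0.09290304 m^2, so 0.020021098 m^2 = 0.020021098 / 0.09290304 = 0.2155053 sqft ≈ 0.2155 sqft (4 s.f.).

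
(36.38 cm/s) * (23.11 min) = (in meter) 504.4. Check: 1 cm/s = 0.01 m/s, so 36.38 cm/s = 36.38 * 0.01 = 0.3638 m/s. 1 min = 60 s, so 23.11 min = 23.11 * 60 = 1386.6 s. Combine: 0.3638 m/s * 1386.6 s = 504.44508 m. 504.44508 m = 504.44508 meter ≈ 504.4 meter (4 s.f.).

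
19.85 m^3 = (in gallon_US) 1 gallon_US = 0.0037854118 m^3, so 19.85 m^3 = 19.85 / 0.0037854118 = 5243.8152 gallon_US ≈ 5244 gallon_US (4 s.f.). Final answer: 5244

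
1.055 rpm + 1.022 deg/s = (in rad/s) 0.1283. Check: 1 rpm = 0.10471976 rad/s, so 1.055 rpm = 1.055 * 0.10471976 = 0.11047934 rad/s. 1 deg/s = 0.017453293 rad/s, so 1.022 deg/s = 1.022 * 0.017453293 = 0.017837265 rad/s. Sum: 0.11047934 + 0.017837265 = 0.12831661 rad/s. Result: 0.12831661 rad/s ≈ 0.1283 rad/s (4 s.f.).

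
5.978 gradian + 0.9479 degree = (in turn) 1 gradian = 0.015707963 rad, so 5.978 gradian = 5.978 * 0.015707963 = 0.093902204 rad. 1 degree = 0.017453293 rad, so 0.9479 degree = 0.9479 * 0.017453293 = 0.016543976 rad. Sum: 0.093902204 + 0.016543976 = 0.11044618 rad. 1 turn = 6.2831853 rad, so 0.11044618 rad = 0.11044618 / 6.2831853 = 0.017578056 turn ≈ 0.01758 turn (4 s.f.). Final answer: 0.01758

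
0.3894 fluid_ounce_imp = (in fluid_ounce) 1 fluid_ounce_imp = 2.8413063e-05 m^3, so 0.3894 fluid_ounce_imp = 0.3894 * 2.8413063e-05 = 1.1064047e-05 m^3. 1 fluid_ounce = 2.957353e-05 m^3, so 1.1064047e-05 m^3 = 1.1064047e-05 / 2.957353e-05 = 0.37411992 fluid_ounce ≈ 0.3741 fluid_ounce (4 s.f.). Final answer: 0.3741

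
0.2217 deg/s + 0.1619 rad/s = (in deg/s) 9.498. Check: 1 deg/s = 0.017453293 rad/s, so 0.2217 deg/s = 0.2217 * 0.017453293 = 0.003869395 rad/s. 0.1619 rad/s is already in rad/s. Sum: 0.003869395 + 0.1619 = 0.16576939 rad/s. 1 deg/s = 0.017453293 rad/s, so 0.16576939 rad/s = 0.16576939 / 0.017453293 = 9.4978867 deg/s ≈ 9.498 deg/s (4 s.f.).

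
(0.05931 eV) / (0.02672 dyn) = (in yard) 1 eV = 1.6021766e-19 J, so 0.05931 eV = 0.05931 * 1.6021766e-19 = 9.5025096e-21 J. 1 dyn = 1e-05 N, so 0.02672 dyn = 0.02672 * 1e-05 = 2.672e-07 N. Combine: 9.5025096e-21 J / 2.672e-07 N = 3.5563284e-14 m. 1 yard = 0.9144 m, so 3.5563284e-14 m = 3.5563284e-14 / 0.9144 = 3.8892481e-14 yard ≈ 3.889e-14 yard (4 s.f.). Final answer: 3.889e-14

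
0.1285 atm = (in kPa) 1 atm = 101325 Pa, so 0.1285 atm = 0.1285 * 101325 = 13020.263 Pa. 1 kPa = 1000 Pa, so 13020.263 Pa = 13020.263 / 1000 = 13.020263 kPa ≈ 13.02 kPa (4 s.f.). Final answer: 13.02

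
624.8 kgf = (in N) 1 kgf = 9.80665 N, so 624.8 kgf = 624.8 * 9.80665 = 6127.1949 N. Result: 6127.1949 N ≈ 6127 N (4 s.f.). Final answer: 6127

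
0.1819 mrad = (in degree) 0.01042. Check: 1 mrad = 0.001 rad, so 0.1819 mrad = 0.1819 * 0.001 = 0.0001819 rad. 1 degree = 0.017453293 rad, so 0.0001819 rad = 0.0001819 / 0.017453293 = 0.010422102 degree ≈ 0.01042 degree (4 s.f.).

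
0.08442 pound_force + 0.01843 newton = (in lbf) 0.08856. Check: 1 pound_force = 4.4482216 N, so 0.08442 pound_force = 0.08442 * 4.4482216 = 0.37551887 N. 0.01843 newton = 0.01843 N. Sum: 0.37551887 + 0.01843 = 0.39394887 N. 1 lbf = 4.4482216 N, so 0.39394887 N = 0.39394887 / 4.4482216 = 0.088563229 lbf ≈ 0.08856 lbf (4 s.f.).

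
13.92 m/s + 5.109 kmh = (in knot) 29.82. Check: 13.92 m/s is already in m/s. 1 kmh = 0.27777778 m/s, so 5.109 kmh = 5.109 * 0.27777778 = 1.4191667 m/s. Sum: 13.92 + 1.4191667 = 15.339167 m/s. 1 knot = 0.51444444 m/s, so 15.339167 m/s = 15.339167 / 0.51444444 = 29.816955 knot ≈ 29.82 knot (4 s.f.).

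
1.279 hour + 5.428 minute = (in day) 0.05706. Check: 1 hour = 3600 s, so 1.279 hour = 1.279 * 3600 = 4604.4 s. 1 minute = 60 s, so 5.428 minute = 5.428 * 60 = 325.68 s. Sum: 4604.4 + 325.68 = 4930.08 s. 1 day = 86400 s, so 4930.08 s = 4930.08 / 86400 = 0.057061111 day ≈ 0.05706 day (4 s.f.).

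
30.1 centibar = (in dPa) 1 centibar = 1000 Pa, so 30.1 centibar = 30.1 * 1000 = 30100 Pa. 1 dPa = 0.1 Pa, so 30100 Pa = 30100 / 0.1 = 301000 dPa ≈ 3.01e+05 dPa (4 s.f.). Final answer: 3.01e+05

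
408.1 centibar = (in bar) 1 centibar = 1000 Pa, so 408.1 centibar = 408.1 * 1000 = 408100 Pa. 1 bar = 100000 Pa, so 408100 Pa = 408100 / 100000 = 4.081 bar. Final answer: 4.081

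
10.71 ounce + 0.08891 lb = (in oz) 12.13. Check: 1 ounce = 0.028349523 kg, so 10.71 ounce = 10.71 * 0.028349523 = 0.30362339 kg. 1 lb = 0.45359237 kg, so 0.08891 lb = 0.08891 * 0.45359237 = 0.040328898 kg. Sum: 0.30362339 + 0.040328898 = 0.34395229 kg. 1 oz = 0.028349523 kg, so 0.34395229 kg = 0.34395229 / 0.028349523 = 12.13256 oz ≈ 12.13 oz (4 s.f.).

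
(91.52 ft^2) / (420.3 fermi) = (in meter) 2.023e+13. Check: 1 ft^2 = 0.09290304 m^2, so 91.52 ft^2 = 91.52 * 0.09290304 = 8.5024862 m^2. 1 fermi = 1e-15 m, so 420.3 fermi = 420.3 * 1e-15 = 4.203e-13 m. Combine: 8.5024862 m^2 / 4.203e-13 m = 2.0229565e+13 m. 2.0229565e+13 m = 2.0229565e+13 meter ≈ 2.023e+13 meter (4 s.f.).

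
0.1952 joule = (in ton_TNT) 0.1952 joule = 0.1952 J. 1 ton_TNT = 4.184e+09 J, so 0.1952 J = 0.1952 / 4.184e+09 = 4.665392e-11 ton_TNT ≈ 4.665e-11 ton_TNT (4 s.f.). Final answer: 4.665e-11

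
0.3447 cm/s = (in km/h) 1 cm/s = 0.01 m/s, so 0.3447 cm/s = 0.3447 * 0.01 = 0.003447 m/s. 1 km/h = 0.27777778 m/s, so 0.003447 m/s = 0.003447 / 0.27777778 = 0.0124092 km/h ≈ 0.01241 km/h (4 s.f.). Final answer: 0.01241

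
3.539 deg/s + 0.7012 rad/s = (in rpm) 7.286. Check: 1 deg/s = 0.017453293 rad/s, so 3.539 deg/s = 3.539 * 0.017453293 = 0.061767202 rad/s. 0.7012 rad/s is already in rad/s. Sum: 0.061767202 + 0.7012 = 0.7629672 rad/s. 1 rpm = 0.10471976 rad/s, so 0.7629672 rad/s = 0.7629672 / 0.10471976 = 7.2858001 rpm ≈ 7.286 rpm (4 s.f.).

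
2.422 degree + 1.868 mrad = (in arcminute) 151.7. Check: 1 degree = 0.017453293 rad, so 2.422 degree = 2.422 * 0.017453293 = 0.042271874 rad. 1 mrad = 0.001 rad, so 1.868 mrad = 1.868 * 0.001 = 0.001868 rad. Sum: 0.042271874 + 0.001868 = 0.044139874 rad. 1 arcminute = 0.00029088821 rad, so 0.044139874 rad = 0.044139874 / 0.00029088821 = 151.74171 arcminute ≈ 151.7 arcminute (4 s.f.).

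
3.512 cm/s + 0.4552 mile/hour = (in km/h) 1 cm/s = 0.01 m/s, so 3.512 cm/s = 3.512 * 0.01 = 0.03512 m/s. 1 mile/hour = 0.44704 m/s, so 0.4552 mile/hour = 0.4552 * 0.44704 = 0.20349261 m/s. Sum: 0.03512 + 0.20349261 = 0.23861261 m/s. 1 km/h = 0.27777778 m/s, so 0.23861261 m/s = 0.23861261 / 0.27777778 = 0.85900539 km/h ≈ 0.859 km/h (4 s.f.). Final answer: 0.859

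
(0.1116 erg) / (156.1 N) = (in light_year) 7.557e-27. Check: 1 erg = 1e-07 J, so 0.1116 erg = 0.1116 * 1e-07 = 1.116e-08 J. 156.1 N is already in N. Combine: 1.116e-08 J / 156.1 N = 7.1492633e-11 m. 1 light_year = 9.4607305e+15 m, so 7.1492633e-11 m = 7.1492633e-11 / 9.4607305e+15 = 7.5567773e-27 light_year ≈ 7.557e-27 light_year (4 s.f.).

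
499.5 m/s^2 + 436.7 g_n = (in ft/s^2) 499.5 m/s^2 is already in m/s^2. 1 g_n = 9.80665 m/s^2, so 436.7 g_n = 436.7 * 9.80665 = 4282.5641 m/s^2. Sum: 499.5 + 4282.5641 = 4782.0641 m/s^2. 1 ft/s^2 = 0.3048 m/s^2, so 4782.0641 m/s^2 = 4782.0641 / 0.3048 = 15689.187 ft/s^2 ≈ 1.569e+04 ft/s^2 (4 s.f.). Final answer: 1.569e+04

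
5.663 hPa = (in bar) 0.005663. Check: 1 hPa = 100 Pa, so 5.663 hPa = 5.663 * 100 = 566.3 Pa. 1 bar = 100000 Pa, so 566.3 Pa = 566.3 / 100000 = 0.005663 bar.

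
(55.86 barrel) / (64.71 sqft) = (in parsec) 4.788e-17. Check: 1 barrel = 0.15898729 m^3, so 55.86 barrel = 55.86 * 0.15898729 = 8.8810303 m^3. 1 sqft = 0.09290304 m^2, so 64.71 sqft = 64.71 * 0.09290304 = 6.0117557 m^2. Combine: 8.8810303 m^3 / 6.0117557 m^2 = 1.4772773 m. 1 parsec = 3.0856776e+16 m, so 1.4772773 m = 1.4772773 / 3.0856776e+16 = 4.7875297e-17 parsec ≈ 4.788e-17 parsec (4 s.f.).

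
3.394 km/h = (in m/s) 0.9428. Check: 1 km/h = 0.27777778 m/s, so 3.394 km/h = 3.394 * 0.27777778 = 0.94277778 m/s. Result: 0.94277778 m/s ≈ 0.9428 m/s (4 s.f.).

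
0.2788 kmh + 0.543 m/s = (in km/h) 2.234. Check: 1 kmh = 0.27777778 m/s, so 0.2788 kmh = 0.2788 * 0.27777778 = 0.077444444 m/s. 0.543 m/s is already in m/s. Sum: 0.077444444 + 0.543 = 0.62044444 m/s. 1 km/h = 0.27777778 m/s, so 0.62044444 m/s = 0.62044444 / 0.27777778 = 2.2336 km/h ≈ 2.234 km/h (4 s.f.).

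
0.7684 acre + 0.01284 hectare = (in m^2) 1 acre = 4046.8564 m^2, so 0.7684 acre = 0.7684 * 4046.8564 = 3109.6045 m^2. 1 hectare = 10000 m^2, so 0.01284 hectare = 0.01284 * 10000 = 128.4 m^2. Sum: 3109.6045 + 128.4 = 3238.0045 m^2. Result: 3238.0045 m^2 ≈ 3238 m^2 (4 s.f.). Final answer: 3238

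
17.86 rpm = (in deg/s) 107.2. Check: 1 rpm = 0.10471976 rad/s, so 17.86 rpm = 17.86 * 0.10471976 = 1.8702948 rad/s. 1 deg/s = 0.017453293 rad/s, so 1.8702948 rad/s = 1.8702948 / 0.017453293 = 107.16 deg/s ≈ 107.2 deg/s (4 s.f.).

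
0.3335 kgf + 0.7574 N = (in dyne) 4.028e+05. Check: 1 kgf = 9.80665 N, so 0.3335 kgf = 0.3335 * 9.80665 = 3.2705178 N. 0.7574 N is already in N. Sum: 3.2705178 + 0.7574 = 4.0279178 N. 1 dyne = 1e-05 N, so 4.0279178 N = 4.0279178 / 1e-05 = 402791.78 dyne ≈ 4.028e+05 dyne (4 s.f.).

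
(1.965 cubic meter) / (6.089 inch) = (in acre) 1.965 cubic meter = 1.965 m^3. 1 inch = 0.0254 m, so 6.089 inch = 6.089 * 0.0254 = 0.1546606 m. Combine: 1.965 m^3 / 0.1546606 m = 12.70524 m^2. 1 acre = 4046.8564 m^2, so 12.70524 m^2 = 12.70524 / 4046.8564 = 0.0031395331 acre ≈ 0.00314 acre (4 s.f.). Final answer: 0.00314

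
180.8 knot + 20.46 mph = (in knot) 1 knot = 0.51444444 m/s, so 180.8 knot = 180.8 * 0.51444444 = 93.011556 m/s. 1 mph = 0.44704 m/s, so 20.46 mph = 20.46 * 0.44704 = 9.1464384 m/s. Sum: 93.011556 + 9.1464384 = 102.15799 m/s. 1 knot = 0.51444444 m/s, so 102.15799 m/s = 102.15799 / 0.51444444 = 198.57925 knot ≈ 198.6 knot (4 s.f.). Final answer: 198.6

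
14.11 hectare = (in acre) 1 hectare = 10000 m^2, so 14.11 hectare = 14.11 * 10000 = 141100 m^2. 1 acre = 4046.8564 m^2, so 141100 m^2 = 141100 / 4046.8564 = 34.866569 acre ≈ 34.87 acre (4 s.f.). Final answer: 34.87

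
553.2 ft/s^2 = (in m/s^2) 1 ft/s^2 = 0.3048 m/s^2, so 553.2 ft/s^2 = 553.2 * 0.3048 = 168.61536 m/s^2. Result: 168.61536 m/s^2 ≈ 168.6 m/s^2 (4 s.f.). Final answer: 168.6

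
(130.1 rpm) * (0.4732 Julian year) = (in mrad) 1 rpm = 0.10471976 rad/s, so 130.1 rpm = 130.1 * 0.10471976 = 13.62404 rad/s. 1 Julian year = 31557600 s, so 0.4732 Julian year = 0.4732 * 31557600 = 14933056 s. Combine: 13.62404 rad/s * 14933056 s = 2.0344856e+08 rad. 1 mrad = 0.001 rad, so 2.0344856e+08 rad = 2.0344856e+08 / 0.001 = 2.0344856e+11 mrad ≈ 2.034e+11 mrad (4 s.f.). Final answer: 2.034e+11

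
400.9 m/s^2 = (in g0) 40.88. Check: 1 g0 = 9.80665 m/s^2, so 400.9 m/s^2 = 400.9 / 9.80665 = 40.880423 g0 ≈ 40.88 g0 (4 s.f.).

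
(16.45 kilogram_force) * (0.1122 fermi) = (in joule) 1.81e-14. Check: 1 kilogram_force = 9.80665 N, so 16.45 kilogram_force = 16.45 * 9.80665 = 161.31939 N. 1 fermi = 1e-15 m, so 0.1122 fermi = 0.1122 * 1e-15 = 1.122e-16 m. Combine: 161.31939 N * 1.122e-16 m = 1.8100036e-14 J. 1.8100036e-14 J = 1.8100036e-14 joule ≈ 1.81e-14 joule (4 s.f.).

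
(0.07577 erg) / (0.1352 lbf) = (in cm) 1.26e-06. Check: 1 erg = 1e-07 J, so 0.07577 erg = 0.07577 * 1e-07 = 7.577e-09 J. 1 lbf = 4.4482216 N, so 0.1352 lbf = 0.1352 * 4.4482216 = 0.60139956 N. Combine: 7.577e-09 J / 0.60139956 N = 1.2598945e-08 m. 1 cm = 0.01 m, so 1.2598945e-08 m = 1.2598945e-08 / 0.01 = 1.2598945e-06 cm ≈ 1.26e-06 cm (4 s.f.).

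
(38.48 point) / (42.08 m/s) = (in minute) 5.377e-06. Check: 1 point = 0.00035277778 m, so 38.48 point = 38.48 * 0.00035277778 = 0.013574889 m. 42.08 m/s is already in m/s. Combine: 0.013574889 m / 42.08 m/s = 0.00032259717 s. 1 minute = 60 s, so 0.00032259717 s = 0.00032259717 / 60 = 5.3766195e-06 minute ≈ 5.377e-06 minute (4 s.f.).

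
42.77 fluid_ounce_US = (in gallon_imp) 1 fluid_ounce_US = 2.957353e-05 m^3, so 42.77 fluid_ounce_US = 42.77 * 2.957353e-05 = 0.0012648599 m^3. 1 gallon_imp = 0.00454609 m^3, so 0.0012648599 m^3 = 0.0012648599 / 0.00454609 = 0.27823027 gallon_imp ≈ 0.2782 gallon_imp (4 s.f.). Final answer: 0.2782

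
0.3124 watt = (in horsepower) 0.3124 watt = 0.3124 W. 1 horsepower = 745.69987 W, so 0.3124 W = 0.3124 / 745.69987 = 0.0004189353 horsepower ≈ 0.0004189 horsepower (4 s.f.). Final answer: 0.0004189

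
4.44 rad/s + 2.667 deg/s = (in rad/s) 4.487. Check: 4.44 rad/s is already in rad/s. 1 deg/s = 0.017453293 rad/s, so 2.667 deg/s = 2.667 * 0.017453293 = 0.046547931 rad/s. Sum: 4.44 + 0.046547931 = 4.4865479 rad/s. Result: 4.4865479 rad/s ≈ 4.487 rad/s (4 s.f.).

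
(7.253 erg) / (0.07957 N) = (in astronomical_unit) 1 erg = 1e-07 J, so 7.253 erg = 7.253 * 1e-07 = 7.253e-07 J. 0.07957 N is already in N. Combine: 7.253e-07 J / 0.07957 N = 9.1152444e-06 m. 1 astronomical_unit = 1.4959787e+11 m, so 9.1152444e-06 m = 9.1152444e-06 / 1.4959787e+11 = 6.0931646e-17 astronomical_unit ≈ 6.093e-17 astronomical_unit (4 s.f.). Final answer: 6.093e-17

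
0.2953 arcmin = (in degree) 1 arcmin = 0.00029088821 rad, so 0.2953 arcmin = 0.2953 * 0.00029088821 = 8.5899288e-05 rad. 1 degree = 0.017453293 rad, so 8.5899288e-05 rad = 8.5899288e-05 / 0.017453293 = 0.0049216667 degree ≈ 0.004922 degree (4 s.f.). Final answer: 0.004922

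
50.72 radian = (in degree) 2906. Check: 50.72 radian = 50.72 rad. 1 degree = 0.017453293 rad, so 50.72 rad = 50.72 / 0.017453293 = 2906.0419 degree ≈ 2906 degree (4 s.f.).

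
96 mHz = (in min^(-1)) 5.76. Check: 1 mHz = 0.001 Hz, so 96 mHz = 96 * 0.001 = 0.096 Hz. 1 min^(-1) = 0.016666667 Hz, so 0.096 Hz = 0.096 / 0.016666667 = 5.76 min^(-1).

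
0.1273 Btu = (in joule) 1 Btu = 1055.0559 J, so 0.1273 Btu = 0.1273 * 1055.0559 = 134.30861 J. 134.30861 J = 134.30861 joule ≈ 134.3 joule (4 s.f.). Final answer: 134.3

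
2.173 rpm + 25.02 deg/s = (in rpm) 1 rpm = 0.10471976 rad/s, so 2.173 rpm = 2.173 * 0.10471976 = 0.22755603 rad/s. 1 deg/s = 0.017453293 rad/s, so 25.02 deg/s = 25.02 * 0.017453293 = 0.43668138 rad/s. Sum: 0.22755603 + 0.43668138 = 0.66423741 rad/s. 1 rpm = 0.10471976 rad/s, so 0.66423741 rad/s = 0.66423741 / 0.10471976 = 6.343 rpm. Final answer: 6.343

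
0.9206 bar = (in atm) 1 bar = 100000 Pa, so 0.9206 bar = 0.9206 * 100000 = 92060 Pa. 1 atm = 101325 Pa, so 92060 Pa = 92060 / 101325 = 0.90856156 atm ≈ 0.9086 atm (4 s.f.). Final answer: 0.9086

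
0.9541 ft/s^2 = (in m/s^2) 0.2908. Check: 1 ft/s^2 = 0.3048 m/s^2, so 0.9541 ft/s^2 = 0.9541 * 0.3048 = 0.29080968 m/s^2. Result: 0.29080968 m/s^2 ≈ 0.2908 m/s^2 (4 s.f.).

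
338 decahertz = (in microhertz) 1 decahertz = 10 Hz, so 338 decahertz = 338 * 10 = 3380 Hz. 1 microhertz = 1e-06 Hz, so 3380 Hz = 3380 / 1e-06 = 3.38e+09 microhertz. Final answer: 3.38e+09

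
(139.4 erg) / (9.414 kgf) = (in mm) 0.000151. Check: 1 erg = 1e-07 J, so 139.4 erg = 139.4 * 1e-07 = 1.394e-05 J. 1 kgf = 9.80665 N, so 9.414 kgf = 9.414 * 9.80665 = 92.319803 N. Combine: 1.394e-05 J / 92.319803 N = 1.5099686e-07 m. 1 mm = 0.001 m, so 1.5099686e-07 m = 1.5099686e-07 / 0.001 = 0.00015099686 mm ≈ 0.000151 mm (4 s.f.).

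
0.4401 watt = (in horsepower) 0.4401 watt = 0.4401 W. 1 horsepower = 745.69987 W, so 0.4401 W = 0.4401 / 745.69987 = 0.00059018382 horsepower ≈ 0.0005902 horsepower (4 s.f.). Final answer: 0.0005902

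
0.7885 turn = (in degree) 283.9. Check: 1 turn = 6.2831853 rad, so 0.7885 turn = 0.7885 * 6.2831853 = 4.9542916 rad. 1 degree = 0.017453293 rad, so 4.9542916 rad = 4.9542916 / 0.017453293 = 283.86 degree ≈ 283.9 degree (4 s.f.).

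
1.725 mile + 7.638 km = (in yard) 1.139e+04. Check: 1 mile = 1609.344 m, so 1.725 mile = 1.725 * 1609.344 = 2776.1184 m. 1 km = 1000 m, so 7.638 km = 7.638 * 1000 = 7638 m. Sum: 2776.1184 + 7638 = 10414.118 m. 1 yard = 0.9144 m, so 10414.118 m = 10414.118 / 0.9144 = 11389.018 yard ≈ 1.139e+04 yard (4 s.f.).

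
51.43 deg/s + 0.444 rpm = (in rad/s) 0.9441. Check: 1 deg/s = 0.017453293 rad/s, so 51.43 deg/s = 51.43 * 0.017453293 = 0.89762283 rad/s. 1 rpm = 0.10471976 rad/s, so 0.444 rpm = 0.444 * 0.10471976 = 0.046495571 rad/s. Sum: 0.89762283 + 0.046495571 = 0.94411841 rad/s. Result: 0.94411841 rad/s ≈ 0.9441 rad/s (4 s.f.).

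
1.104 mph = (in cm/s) 49.35. Check: 1 mph = 0.44704 m/s, so 1.104 mph = 1.104 * 0.44704 = 0.49353216 m/s. 1 cm/s = 0.01 m/s, so 0.49353216 m/s = 0.49353216 / 0.01 = 49.353216 cm/s ≈ 49.35 cm/s (4 s.f.).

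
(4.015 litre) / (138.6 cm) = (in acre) 7.158e-07. Check: 1 litre = 0.001 m^3, so 4.015 litre = 4.015 * 0.001 = 0.004015 m^3. 1 cm = 0.01 m, so 138.6 cm = 138.6 * 0.01 = 1.386 m. Combine: 0.004015 m^3 / 1.386 m = 0.0028968254 m^2. 1 acre = 4046.8564 m^2, so 0.0028968254 m^2 = 0.0028968254 / 4046.8564 = 7.1582114e-07 acre ≈ 7.158e-07 acre (4 s.f.).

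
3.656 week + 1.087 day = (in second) 2.305e+06. Check: 1 week = 604800 s, so 3.656 week = 3.656 * 604800 = 2211148.8 s. 1 day = 86400 s, so 1.087 day = 1.087 * 86400 = 93916.8 s. Sum: 2211148.8 + 93916.8 = 2305065.6 s. 2305065.6 s = 2305065.6 second ≈ 2.305e+06 second (4 s.f.).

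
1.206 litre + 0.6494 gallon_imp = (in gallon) 1.098. Check: 1 litre = 0.001 m^3, so 1.206 litre = 1.206 * 0.001 = 0.001206 m^3. 1 gallon_imp = 0.00454609 m^3, so 0.6494 gallon_imp = 0.6494 * 0.00454609 = 0.0029522308 m^3. Sum: 0.001206 + 0.0029522308 = 0.0041582308 m^3. 1 gallon = 0.0037854118 m^3, so 0.0041582308 m^3 = 0.0041582308 / 0.0037854118 = 1.0984884 gallon ≈ 1.098 gallon (4 s.f.).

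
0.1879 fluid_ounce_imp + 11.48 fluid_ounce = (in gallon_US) 0.0911. Check: 1 fluid_ounce_imp = 2.8413063e-05 m^3, so 0.1879 fluid_ounce_imp = 0.1879 * 2.8413063e-05 = 5.3388144e-06 m^3. 1 fluid_ounce = 2.957353e-05 m^3, so 11.48 fluid_ounce = 11.48 * 2.957353e-05 = 0.00033950412 m^3. Sum: 5.3388144e-06 + 0.00033950412 = 0.00034484293 m^3. 1 gallon_US = 0.0037854118 m^3, so 0.00034484293 m^3 = 0.00034484293 / 0.0037854118 = 0.091097866 gallon_US ≈ 0.0911 gallon_US (4 s.f.).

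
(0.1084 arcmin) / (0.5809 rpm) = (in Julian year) 1 arcmin = 0.00029088821 rad, so 0.1084 arcmin = 0.1084 * 0.00029088821 = 3.1532282e-05 rad. 1 rpm = 0.10471976 rad/s, so 0.5809 rpm = 0.5809 * 0.10471976 = 0.060831706 rad/s. Combine: 3.1532282e-05 rad / 0.060831706 rad/s = 0.00051835275 s. 1 Julian year = 31557600 s, so 0.00051835275 s = 0.00051835275 / 31557600 = 1.6425607e-11 Julian year ≈ 1.643e-11 Julian year (4 s.f.). Final answer: 1.643e-11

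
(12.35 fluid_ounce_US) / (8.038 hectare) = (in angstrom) 45.44. Check: 1 fluid_ounce_US = 2.957353e-05 m^3, so 12.35 fluid_ounce_US = 12.35 * 2.957353e-05 = 0.00036523309 m^3. 1 hectare = 10000 m^2, so 8.038 hectare = 8.038 * 10000 = 80380 m^2. Combine: 0.00036523309 m^3 / 80380 m^2 = 4.5438304e-09 m. 1 angstrom = 1e-10 m, so 4.5438304e-09 m = 4.5438304e-09 / 1e-10 = 45.438304 angstrom ≈ 45.44 angstrom (4 s.f.).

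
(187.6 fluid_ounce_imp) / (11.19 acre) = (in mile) 7.314e-11. Check: 1 fluid_ounce_imp = 2.8413063e-05 m^3, so 187.6 fluid_ounce_imp = 187.6 * 2.8413063e-05 = 0.0053302905 m^3. 1 acre = 4046.8564 m^2, so 11.19 acre = 11.19 * 4046.8564 = 45284.323 m^2. Combine: 0.0053302905 m^3 / 45284.323 m^2 = 1.1770719e-07 m. 1 mile = 1609.344 m, so 1.1770719e-07 m = 1.1770719e-07 / 1609.344 = 7.3139858e-11 mile ≈ 7.314e-11 mile (4 s.f.).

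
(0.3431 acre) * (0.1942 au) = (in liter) 1 acre = 4046.8564 m^2, so 0.3431 acre = 0.3431 * 4046.8564 = 1388.4764 m^2. 1 au = 1.4959787e+11 m, so 0.1942 au = 0.1942 * 1.4959787e+11 = 2.9051906e+10 m. Combine: 1388.4764 m^2 * 2.9051906e+10 m = 4.0337888e+13 m^3. 1 liter = 0.001 m^3, so 4.0337888e+13 m^3 = 4.0337888e+13 / 0.001 = 4.0337888e+16 liter ≈ 4.034e+16 liter (4 s.f.). Final answer: 4.034e+16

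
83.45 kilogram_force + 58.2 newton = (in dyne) 1 kilogram_force = 9.80665 N, so 83.45 kilogram_force = 83.45 * 9.80665 = 818.36494 N. 58.2 newton = 58.2 N. Sum: 818.36494 + 58.2 = 876.56494 N. 1 dyne = 1e-05 N, so 876.56494 N = 876.56494 / 1e-05 = 87656494 dyne ≈ 8.766e+07 dyne (4 s.f.). Final answer: 8.766e+07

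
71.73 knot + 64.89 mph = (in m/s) 65.91. Check: 1 knot = 0.51444444 m/s, so 71.73 knot = 71.73 * 0.51444444 = 36.9011 m/s. 1 mph = 0.44704 m/s, so 64.89 mph = 64.89 * 0.44704 = 29.008426 m/s. Sum: 36.9011 + 29.008426 = 65.909526 m/s. Result: 65.909526 m/s ≈ 65.91 m/s (4 s.f.).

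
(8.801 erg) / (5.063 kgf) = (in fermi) 1 erg = 1e-07 J, so 8.801 erg = 8.801 * 1e-07 = 8.801e-07 J. 1 kgf = 9.80665 N, so 5.063 kgf = 5.063 * 9.80665 = 49.651069 N. Combine: 8.801e-07 J / 49.651069 N = 1.7725701e-08 m. 1 fermi = 1e-15 m, so 1.7725701e-08 m = 1.7725701e-08 / 1e-15 = 17725701 fermi ≈ 1.773e+07 fermi (4 s.f.). Final answer: 1.773e+07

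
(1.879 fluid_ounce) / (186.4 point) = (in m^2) 1 fluid_ounce = 2.957353e-05 m^3, so 1.879 fluid_ounce = 1.879 * 2.957353e-05 = 5.5568662e-05 m^3. 1 point = 0.00035277778 m, so 186.4 point = 186.4 * 0.00035277778 = 0.065757778 m. Combine: 5.5568662e-05 m^3 / 0.065757778 m = 0.00084505079 m^2. Result: 0.00084505079 m^2 ≈ 0.0008451 m^2 (4 s.f.). Final answer: 0.0008451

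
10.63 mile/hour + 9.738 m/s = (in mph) 32.41. Check: 1 mile/hour = 0.44704 m/s, so 10.63 mile/hour = 10.63 * 0.44704 = 4.7520352 m/s. 9.738 m/s is already in m/s. Sum: 4.7520352 + 9.738 = 14.490035 m/s. 1 mph = 0.44704 m/s, so 14.490035 m/s = 14.490035 / 0.44704 = 32.413286 mph ≈ 32.41 mph (4 s.f.).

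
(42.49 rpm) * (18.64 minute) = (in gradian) 1 rpm = 0.10471976 rad/s, so 42.49 rpm = 42.49 * 0.10471976 = 4.4495424 rad/s. 1 minute = 60 s, so 18.64 minute = 18.64 * 60 = 1118.4 s. Combine: 4.4495424 rad/s * 1118.4 s = 4976.3682 rad. 1 gradian = 0.015707963 rad, so 4976.3682 rad = 4976.3682 / 0.015707963 = 316805.44 gradian ≈ 3.168e+05 gradian (4 s.f.). Final answer: 3.168e+05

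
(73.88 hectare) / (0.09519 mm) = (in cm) 1 hectare = 10000 m^2, so 73.88 hectare = 73.88 * 10000 = 738800 m^2. 1 mm = 0.001 m, so 0.09519 mm = 0.09519 * 0.001 = 9.519e-05 m. Combine: 738800 m^2 / 9.519e-05 m = 7.7613195e+09 m. 1 cm = 0.01 m, so 7.7613195e+09 m = 7.7613195e+09 / 0.01 = 7.7613195e+11 cm ≈ 7.761e+11 cm (4 s.f.). Final answer: 7.761e+11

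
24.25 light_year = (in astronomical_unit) 1 light_year = 9.4607305e+15 m, so 24.25 light_year = 24.25 * 9.4607305e+15 = 2.2942271e+17 m. 1 astronomical_unit = 1.4959787e+11 m, so 2.2942271e+17 m = 2.2942271e+17 / 1.4959787e+11 = 1533596.1 astronomical_unit ≈ 1.534e+06 astronomical_unit (4 s.f.). Final answer: 1.534e+06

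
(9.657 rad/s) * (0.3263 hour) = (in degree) 9.657 rad/s is already in rad/s. 1 hour = 3600 s, so 0.3263 hour = 0.3263 * 3600 = 1174.68 s. Combine: 9.657 rad/s * 1174.68 s = 11343.885 rad. 1 degree = 0.017453293 rad, so 11343.885 rad = 11343.885 / 0.017453293 = 649956.72 degree ≈ 6.5e+05 degree (4 s.f.). Final answer: 6.5e+05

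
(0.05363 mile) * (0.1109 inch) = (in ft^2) 2.617. Check: 1 mile = 1609.344 m, so 0.05363 mile = 0.05363 * 1609.344 = 86.309119 m. 1 inch = 0.0254 m, so 0.1109 inch = 0.1109 * 0.0254 = 0.00281686 m. Combine: 86.309119 m * 0.00281686 m = 0.2431207 m^2. 1 ft^2 = 0.09290304 m^2, so 0.2431207 m^2 = 0.2431207 / 0.09290304 = 2.6169295 ft^2 ≈ 2.617 ft^2 (4 s.f.).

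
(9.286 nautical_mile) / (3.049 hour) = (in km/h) 5.64. Check: 1 nautical_mile = 1852 m, so 9.286 nautical_mile = 9.286 * 1852 = 17197.672 m. 1 hour = 3600 s, so 3.049 hour = 3.049 * 3600 = 10976.4 s. Combine: 17197.672 m / 10976.4 s = 1.5667862 m/s. 1 km/h = 0.27777778 m/s, so 1.5667862 m/s = 1.5667862 / 0.27777778 = 5.6404303 km/h ≈ 5.64 km/h (4 s.f.).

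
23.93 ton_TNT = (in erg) 1 ton_TNT = 4.184e+09 J, so 23.93 ton_TNT = 23.93 * 4.184e+09 = 1.0012312e+11 J. 1 erg = 1e-07 J, so 1.0012312e+11 J = 1.0012312e+11 / 1e-07 = 1.0012312e+18 erg ≈ 1.001e+18 erg (4 s.f.). Final answer: 1.001e+18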